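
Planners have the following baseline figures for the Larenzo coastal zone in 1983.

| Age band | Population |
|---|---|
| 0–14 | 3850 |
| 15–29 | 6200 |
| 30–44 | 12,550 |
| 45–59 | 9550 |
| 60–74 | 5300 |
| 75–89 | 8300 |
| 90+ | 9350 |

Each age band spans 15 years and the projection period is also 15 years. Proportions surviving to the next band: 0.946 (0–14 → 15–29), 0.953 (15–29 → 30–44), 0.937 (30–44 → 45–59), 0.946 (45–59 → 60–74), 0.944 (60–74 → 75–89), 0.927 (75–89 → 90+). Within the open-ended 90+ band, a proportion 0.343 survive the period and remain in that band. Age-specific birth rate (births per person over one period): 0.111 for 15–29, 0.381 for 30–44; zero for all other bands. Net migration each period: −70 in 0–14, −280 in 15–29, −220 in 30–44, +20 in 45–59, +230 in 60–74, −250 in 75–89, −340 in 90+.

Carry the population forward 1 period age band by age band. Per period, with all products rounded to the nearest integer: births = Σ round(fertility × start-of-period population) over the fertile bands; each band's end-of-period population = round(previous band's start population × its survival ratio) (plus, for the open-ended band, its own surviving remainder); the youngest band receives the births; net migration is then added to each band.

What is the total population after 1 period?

50808

(Groups numbered youngest = 1 to oldest = 7.)
Period 1:
Births: 6200 × 0.111 = 688  |  12550 × 0.381 = 4782 → 5470
Group 2: 3850 × 0.946 = 3642
Group 3: 6200 × 0.953 = 5909
Group 4: 12550 × 0.937 = 11759
Group 5: 9550 × 0.946 = 9034
Group 6: 5300 × 0.944 = 5003
Group 7: 8300 × 0.927 + 9350 × 0.343 = 7694 + 3207 = 10901
Net migration: Group 1 − 70 → 5400; Group 2 − 280 → 3362; Group 3 − 220 → 5689; Group 4 + 20 → 11779; Group 5 + 230 → 9264; Group 6 − 250 → 4753; Group 7 − 340 → 10561
Giving 5400 / 3362 / 5689 / 11779 / 9264 / 4753 / 10561.
Total after period 1: 5400 + 3362 + 5689 + 11779 + 9264 + 4753 + 10561 = 50808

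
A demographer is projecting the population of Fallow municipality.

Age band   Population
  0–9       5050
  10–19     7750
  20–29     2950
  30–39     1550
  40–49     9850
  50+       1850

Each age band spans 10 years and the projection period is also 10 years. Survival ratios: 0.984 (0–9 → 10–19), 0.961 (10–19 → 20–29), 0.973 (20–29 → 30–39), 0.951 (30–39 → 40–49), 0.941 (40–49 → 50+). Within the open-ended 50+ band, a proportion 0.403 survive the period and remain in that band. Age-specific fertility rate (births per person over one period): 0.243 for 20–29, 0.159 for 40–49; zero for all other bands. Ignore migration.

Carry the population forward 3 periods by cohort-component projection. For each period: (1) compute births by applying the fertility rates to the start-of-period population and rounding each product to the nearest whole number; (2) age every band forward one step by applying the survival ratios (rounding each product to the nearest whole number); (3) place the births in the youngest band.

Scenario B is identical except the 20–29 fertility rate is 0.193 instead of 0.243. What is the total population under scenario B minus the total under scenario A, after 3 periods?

-744

Call the groups 1 to 6, youngest first.
[period 1]
Births: 2950 * 0.243 = 717 ; 9850 * 0.159 = 1566 → total 2283
Group 2: 5050 * 0.984 = 4969
Group 3: 7750 * 0.961 = 7448
Group 4: 2950 * 0.973 = 2870
Group 5: 1550 * 0.951 = 1474
Group 6: 9850 * 0.941 + 1850 * 0.403 = 9269 + 746 = 10015
Population now: 0–9=2283, 10–19=4969, 20–29=7448, 30–39=2870, 40–49=1474, 50+=10015
[period 2]
Births: 7448 * 0.243 = 1810 ; 1474 * 0.159 = 234 → total 2044
Group 2: 2283 * 0.984 = 2246
Group 3: 4969 * 0.961 = 4775
Group 4: 7448 * 0.973 = 7247
Group 5: 2870 * 0.951 = 2729
Group 6: 1474 * 0.941 + 10015 * 0.403 = 1387 + 4036 = 5423
Population now: 0–9=2044, 10–19=2246, 20–29=4775, 30–39=7247, 40–49=2729, 50+=5423
[period 3]
Births: 4775 * 0.243 = 1160 ; 2729 * 0.159 = 434 → total 1594
Group 2: 2044 * 0.984 = 2011
Group 3: 2246 * 0.961 = 2158
Group 4: 4775 * 0.973 = 4646
Group 5: 7247 * 0.951 = 6892
Group 6: 2729 * 0.941 + 5423 * 0.403 = 2568 + 2185 = 4753
Population now: 0–9=1594, 10–19=2011, 20–29=2158, 30–39=4646, 40–49=6892, 50+=4753
Scenario A total after 3 periods: 22054
Scenario B projection —
[period 1]
Births: 2950 * 0.193 = 569 ; 9850 * 0.159 = 1566 → total 2135
Group 2: 5050 * 0.984 = 4969
Group 3: 7750 * 0.961 = 7448
Group 4: 2950 * 0.973 = 2870
Group 5: 1550 * 0.951 = 1474
Group 6: 9850 * 0.941 + 1850 * 0.403 = 9269 + 746 = 10015
Population now: 0–9=2135, 10–19=4969, 20–29=7448, 30–39=2870, 40–49=1474, 50+=10015
[period 2]
Births: 7448 * 0.193 = 1437 ; 1474 * 0.159 = 234 → total 1671
Group 2: 2135 * 0.984 = 2101
Group 3: 4969 * 0.961 = 4775
Group 4: 7448 * 0.973 = 7247
Group 5: 2870 * 0.951 = 2729
Group 6: 1474 * 0.941 + 10015 * 0.403 = 1387 + 4036 = 5423
Population now: 0–9=1671, 10–19=2101, 20–29=4775, 30–39=7247, 40–49=2729, 50+=5423
[period 3]
Births: 4775 * 0.193 = 922 ; 2729 * 0.159 = 434 → total 1356
Group 2: 1671 * 0.984 = 1644
Group 3: 2101 * 0.961 = 2019
Group 4: 4775 * 0.973 = 4646
Group 5: 7247 * 0.951 = 6892
Group 6: 2729 * 0.941 + 5423 * 0.403 = 2568 + 2185 = 4753
Population now: 0–9=1356, 10–19=1644, 20–29=2019, 30–39=4646, 40–49=6892, 50+=4753
Scenario B total after 3 periods: 21310
Difference B − A = 21310 − 22054 = -744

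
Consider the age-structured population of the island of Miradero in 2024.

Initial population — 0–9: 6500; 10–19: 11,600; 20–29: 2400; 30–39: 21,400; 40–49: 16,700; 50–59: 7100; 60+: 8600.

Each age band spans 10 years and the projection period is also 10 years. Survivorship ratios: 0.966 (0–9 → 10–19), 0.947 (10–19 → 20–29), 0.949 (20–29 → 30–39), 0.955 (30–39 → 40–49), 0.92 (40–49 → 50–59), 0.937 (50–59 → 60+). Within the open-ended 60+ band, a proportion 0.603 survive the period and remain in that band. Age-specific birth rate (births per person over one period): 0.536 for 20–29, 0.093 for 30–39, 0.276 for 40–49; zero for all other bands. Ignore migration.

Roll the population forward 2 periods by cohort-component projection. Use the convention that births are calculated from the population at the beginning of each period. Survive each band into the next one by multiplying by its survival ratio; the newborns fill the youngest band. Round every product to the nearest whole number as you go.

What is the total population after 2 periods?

(Bands numbered youngest = 1 to oldest = 7.)
Period 1.
Births: 2400 × 0.536 = 1286 ; 21400 × 0.093 = 1990 ; 16700 × 0.276 = 4609 → total 7885
Band 2: 6500 × 0.966 = 6279
Band 3: 11600 × 0.947 = 10985
Band 4: 2400 × 0.949 = 2278
Band 5: 21400 × 0.955 = 20437
Band 6: 16700 × 0.92 = 15364
Band 7: 7100 × 0.937 + 8600 × 0.603 = 6653 + 5186 = 11839
→ [7885, 6279, 10985, 2278, 20437, 15364, 11839]
Period 2.
Births: 10985 × 0.536 = 5888 ; 2278 × 0.093 = 212 ; 20437 × 0.276 = 5641 → total 11741
Band 2: 7885 × 0.966 = 7617
Band 3: 6279 × 0.947 = 5946
Band 4: 10985 × 0.949 = 10425
Band 5: 2278 × 0.955 = 2175
Band 6: 20437 × 0.92 = 18802
Band 7: 15364 × 0.937 + 11839 × 0.603 = 14396 + 7139 = 21535
→ [11741, 7617, 5946, 10425, 2175, 18802, 21535]
Total after period 2: 11741 + 7617 + 5946 + 10425 + 2175 + 18802 + 21535 = 78241

78241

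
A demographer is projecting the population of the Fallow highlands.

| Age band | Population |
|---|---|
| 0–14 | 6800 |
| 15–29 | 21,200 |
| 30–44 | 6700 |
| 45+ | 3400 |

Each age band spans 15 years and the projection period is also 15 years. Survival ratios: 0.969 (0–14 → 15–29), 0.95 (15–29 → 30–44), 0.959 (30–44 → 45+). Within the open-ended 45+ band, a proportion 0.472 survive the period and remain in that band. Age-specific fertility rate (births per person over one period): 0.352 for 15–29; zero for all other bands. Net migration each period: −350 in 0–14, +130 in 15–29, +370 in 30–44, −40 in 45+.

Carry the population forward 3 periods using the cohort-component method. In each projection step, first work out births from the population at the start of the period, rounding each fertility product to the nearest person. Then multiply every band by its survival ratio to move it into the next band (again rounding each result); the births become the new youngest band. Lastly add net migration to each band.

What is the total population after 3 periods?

Period 1.
Births: 21200 × 0.352 = 7462
15–29: 6800 × 0.969 = 6589
30–44: 21200 × 0.95 = 20140
45+: 6700 × 0.959 + 3400 × 0.472 = 6425 + 1605 = 8030
Net migration: 0–14 − 350 → 7112; 15–29 + 130 → 6719; 30–44 + 370 → 20510; 45+ − 40 → 7990
→ [7112, 6719, 20510, 7990]
Period 2.
Births: 6719 × 0.352 = 2365
15–29: 7112 × 0.969 = 6892
30–44: 6719 × 0.95 = 6383
45+: 20510 × 0.959 + 7990 × 0.472 = 19669 + 3771 = 23440
Net migration: 0–14 − 350 → 2015; 15–29 + 130 → 7022; 30–44 + 370 → 6753; 45+ − 40 → 23400
→ [2015, 7022, 6753, 23400]
Period 3.
Births: 7022 × 0.352 = 2472
15–29: 2015 × 0.969 = 1953
30–44: 7022 × 0.95 = 6671
45+: 6753 × 0.959 + 23400 × 0.472 = 6476 + 11045 = 17521
Net migration: 0–14 − 350 → 2122; 15–29 + 130 → 2083; 30–44 + 370 → 7041; 45+ − 40 → 17481
→ [2122, 2083, 7041, 17481]
Total after period 3: 2122 + 2083 + 7041 + 17481 = 28727

28727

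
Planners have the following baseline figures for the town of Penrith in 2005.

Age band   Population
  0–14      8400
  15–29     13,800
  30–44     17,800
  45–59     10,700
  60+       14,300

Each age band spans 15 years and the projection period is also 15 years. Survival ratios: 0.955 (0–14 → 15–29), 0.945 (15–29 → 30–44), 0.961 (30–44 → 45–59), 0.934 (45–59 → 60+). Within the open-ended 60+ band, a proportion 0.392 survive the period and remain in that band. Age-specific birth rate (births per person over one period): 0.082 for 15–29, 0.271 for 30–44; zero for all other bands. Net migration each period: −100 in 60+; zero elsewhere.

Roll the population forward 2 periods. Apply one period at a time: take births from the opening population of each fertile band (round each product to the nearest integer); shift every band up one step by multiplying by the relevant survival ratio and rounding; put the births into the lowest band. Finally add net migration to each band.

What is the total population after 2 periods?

51946

Let band 1 be 0–14 through band 5 = 60+.
Period 1.
Births: 13800 × 0.082 = 1132 ; 17800 × 0.271 = 4824 — total 5956
Band 2: 8400 × 0.955 = 8022
Band 3: 13800 × 0.945 = 13041
Band 4: 17800 × 0.961 = 17106
Band 5: 10700 × 0.934 + 14300 × 0.392 = 9994 + 5606 = 15600
Net migration: Band 5 − 100 → 15500
End of period: [5956, 8022, 13041, 17106, 15500]
Period 2.
Births: 8022 × 0.082 = 658 ; 13041 × 0.271 = 3534 — total 4192
Band 2: 5956 × 0.955 = 5688
Band 3: 8022 × 0.945 = 7581
Band 4: 13041 × 0.961 = 12532
Band 5: 17106 × 0.934 + 15500 × 0.392 = 15977 + 6076 = 22053
Net migration: Band 5 − 100 → 21953
End of period: [4192, 5688, 7581, 12532, 21953]
Total after period 2: 4192 + 5688 + 7581 + 12532 + 21953 = 51946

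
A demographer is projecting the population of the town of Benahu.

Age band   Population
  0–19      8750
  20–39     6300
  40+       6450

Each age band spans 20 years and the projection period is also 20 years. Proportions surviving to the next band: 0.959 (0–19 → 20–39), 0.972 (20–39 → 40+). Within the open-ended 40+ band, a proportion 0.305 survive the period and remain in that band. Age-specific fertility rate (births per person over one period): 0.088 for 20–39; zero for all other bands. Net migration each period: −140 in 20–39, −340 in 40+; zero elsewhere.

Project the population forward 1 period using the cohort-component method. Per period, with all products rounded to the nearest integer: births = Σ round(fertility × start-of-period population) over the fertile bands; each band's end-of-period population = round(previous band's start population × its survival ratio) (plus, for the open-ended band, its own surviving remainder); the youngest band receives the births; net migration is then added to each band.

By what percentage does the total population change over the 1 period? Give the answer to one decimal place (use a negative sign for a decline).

-23.0

After projecting period 1:
Births: 6300 * 0.088 = 554
20–39: 8750 * 0.959 = 8391
40+: 6300 * 0.972 + 6450 * 0.305 = 6124 + 1967 = 8091
Net migration: 20–39 − 140 → 8251; 40+ − 340 → 7751
End of period: [554, 8251, 7751]
Total: 21500 → 16556; change = -4944; percentage change = -23.0%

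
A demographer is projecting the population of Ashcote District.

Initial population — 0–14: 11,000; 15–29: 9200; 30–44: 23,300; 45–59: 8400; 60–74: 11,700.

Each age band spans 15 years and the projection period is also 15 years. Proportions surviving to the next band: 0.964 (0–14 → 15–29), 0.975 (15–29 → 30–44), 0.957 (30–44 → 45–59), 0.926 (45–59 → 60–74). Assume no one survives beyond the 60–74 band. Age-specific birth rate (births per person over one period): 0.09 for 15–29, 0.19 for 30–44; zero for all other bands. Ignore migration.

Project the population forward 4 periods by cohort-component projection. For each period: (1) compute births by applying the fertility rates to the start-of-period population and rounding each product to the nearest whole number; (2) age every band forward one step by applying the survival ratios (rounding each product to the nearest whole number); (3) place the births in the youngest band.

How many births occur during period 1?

5255

Let group 1 be 0–14 through group 5 = 60–74.
Period 1:
Births: 9200 × 0.09 = 828, 23300 × 0.19 = 4427 ⇒ total 5255
Group 2: 11000 × 0.964 = 10604
Group 3: 9200 × 0.975 = 8970
Group 4: 23300 × 0.957 = 22298
Group 5: 8400 × 0.926 = 7778
Population now: 0–14=5255, 15–29=10604, 30–44=8970, 45–59=22298, 60–74=7778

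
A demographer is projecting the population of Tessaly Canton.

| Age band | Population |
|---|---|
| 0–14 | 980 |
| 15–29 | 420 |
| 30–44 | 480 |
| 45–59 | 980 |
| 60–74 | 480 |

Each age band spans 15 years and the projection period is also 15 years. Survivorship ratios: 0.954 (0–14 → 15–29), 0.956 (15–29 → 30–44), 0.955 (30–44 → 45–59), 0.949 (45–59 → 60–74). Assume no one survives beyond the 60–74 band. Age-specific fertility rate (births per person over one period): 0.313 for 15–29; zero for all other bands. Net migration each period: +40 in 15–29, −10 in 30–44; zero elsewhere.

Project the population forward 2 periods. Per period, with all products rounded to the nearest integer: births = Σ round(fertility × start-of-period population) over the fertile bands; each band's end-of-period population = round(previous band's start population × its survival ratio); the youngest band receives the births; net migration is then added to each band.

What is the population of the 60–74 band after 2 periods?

After projecting period 1:
Births: 420 × 0.313 = 131
15–29: 980 × 0.954 = 935
30–44: 420 × 0.956 = 402
45–59: 480 × 0.955 = 458
60–74: 980 × 0.949 = 930
Net migration: 15–29 + 40 → 975; 30–44 − 10 → 392
→ [131, 975, 392, 458, 930]
After projecting period 2:
Births: 975 × 0.313 = 305
15–29: 131 × 0.954 = 125
30–44: 975 × 0.956 = 932
45–59: 392 × 0.955 = 374
60–74: 458 × 0.949 = 435
Net migration: 15–29 + 40 → 165; 30–44 − 10 → 922
→ [305, 165, 922, 374, 435]

435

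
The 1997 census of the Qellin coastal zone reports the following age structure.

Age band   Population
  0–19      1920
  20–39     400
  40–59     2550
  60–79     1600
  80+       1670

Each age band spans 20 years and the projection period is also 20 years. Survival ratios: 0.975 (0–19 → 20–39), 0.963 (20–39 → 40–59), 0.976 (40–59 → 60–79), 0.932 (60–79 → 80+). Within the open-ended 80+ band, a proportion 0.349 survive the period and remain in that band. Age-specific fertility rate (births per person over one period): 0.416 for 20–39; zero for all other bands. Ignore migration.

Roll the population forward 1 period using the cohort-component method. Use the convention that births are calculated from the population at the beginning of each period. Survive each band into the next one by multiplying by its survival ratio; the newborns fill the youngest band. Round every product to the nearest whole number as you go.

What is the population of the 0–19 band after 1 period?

166

(Bands numbered youngest = 1 to oldest = 5.)
Period 1:
Births: 400 × 0.416 = 166
Band 2: 1920 × 0.975 = 1872
Band 3: 400 × 0.963 = 385
Band 4: 2550 × 0.976 = 2489
Band 5: 1600 × 0.932 + 1670 × 0.349 = 1491 + 583 = 2074
→ [166, 1872, 385, 2489, 2074]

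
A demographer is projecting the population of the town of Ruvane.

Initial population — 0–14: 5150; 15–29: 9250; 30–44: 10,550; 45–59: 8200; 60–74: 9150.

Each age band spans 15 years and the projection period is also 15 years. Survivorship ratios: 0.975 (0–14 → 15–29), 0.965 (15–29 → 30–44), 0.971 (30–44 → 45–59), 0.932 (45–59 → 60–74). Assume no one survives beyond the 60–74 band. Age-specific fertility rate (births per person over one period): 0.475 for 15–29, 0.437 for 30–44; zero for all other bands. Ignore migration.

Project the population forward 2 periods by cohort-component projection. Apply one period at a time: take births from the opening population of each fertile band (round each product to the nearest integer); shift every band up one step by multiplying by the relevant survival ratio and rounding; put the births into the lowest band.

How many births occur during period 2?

After projecting period 1:
Births: 9250 * 0.475 = 4394, 10550 * 0.437 = 4610 ⇒ total 9004
15–29: 5150 * 0.975 = 5021
30–44: 9250 * 0.965 = 8926
45–59: 10550 * 0.971 = 10244
60–74: 8200 * 0.932 = 7642
Population now: 0–14=9004, 15–29=5021, 30–44=8926, 45–59=10244, 60–74=7642
After projecting period 2:
Births: 5021 * 0.475 = 2385, 8926 * 0.437 = 3901 ⇒ total 6286
15–29: 9004 * 0.975 = 8779
30–44: 5021 * 0.965 = 4845
45–59: 8926 * 0.971 = 8667
60–74: 10244 * 0.932 = 9547
Population now: 0–14=6286, 15–29=8779, 30–44=4845, 45–59=8667, 60–74=9547

6286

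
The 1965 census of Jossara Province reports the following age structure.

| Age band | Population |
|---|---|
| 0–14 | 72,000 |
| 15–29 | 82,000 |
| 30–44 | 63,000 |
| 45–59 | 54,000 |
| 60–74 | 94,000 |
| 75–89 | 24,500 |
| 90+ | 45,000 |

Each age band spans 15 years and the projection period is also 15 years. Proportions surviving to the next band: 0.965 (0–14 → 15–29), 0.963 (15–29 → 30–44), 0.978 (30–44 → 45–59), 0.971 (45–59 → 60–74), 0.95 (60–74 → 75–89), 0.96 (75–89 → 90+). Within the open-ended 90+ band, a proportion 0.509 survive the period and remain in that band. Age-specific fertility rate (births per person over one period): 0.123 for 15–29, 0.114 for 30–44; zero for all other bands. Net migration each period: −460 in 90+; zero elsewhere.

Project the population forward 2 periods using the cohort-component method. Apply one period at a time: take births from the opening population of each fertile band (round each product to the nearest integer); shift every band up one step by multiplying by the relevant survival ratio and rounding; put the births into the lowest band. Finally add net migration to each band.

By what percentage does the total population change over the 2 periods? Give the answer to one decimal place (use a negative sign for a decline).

— Period 1 —
Births: 82000 × 0.123 = 10086, 63000 × 0.114 = 7182 ⇒ total 17268
15–29: 72000 × 0.965 = 69480
30–44: 82000 × 0.963 = 78966
45–59: 63000 × 0.978 = 61614
60–74: 54000 × 0.971 = 52434
75–89: 94000 × 0.95 = 89300
90+: 24500 × 0.96 + 45000 × 0.509 = 23520 + 22905 = 46425
Net migration: 90+ − 460 → 45965
→ [17268, 69480, 78966, 61614, 52434, 89300, 45965]
— Period 2 —
Births: 69480 × 0.123 = 8546, 78966 × 0.114 = 9002 ⇒ total 17548
15–29: 17268 × 0.965 = 16664
30–44: 69480 × 0.963 = 66909
45–59: 78966 × 0.978 = 77229
60–74: 61614 × 0.971 = 59827
75–89: 52434 × 0.95 = 49812
90+: 89300 × 0.96 + 45965 × 0.509 = 85728 + 23396 = 109124
Net migration: 90+ − 460 → 108664
→ [17548, 16664, 66909, 77229, 59827, 49812, 108664]
Total: 434500 → 396653; change = -37847; percentage change = -8.7%

-8.7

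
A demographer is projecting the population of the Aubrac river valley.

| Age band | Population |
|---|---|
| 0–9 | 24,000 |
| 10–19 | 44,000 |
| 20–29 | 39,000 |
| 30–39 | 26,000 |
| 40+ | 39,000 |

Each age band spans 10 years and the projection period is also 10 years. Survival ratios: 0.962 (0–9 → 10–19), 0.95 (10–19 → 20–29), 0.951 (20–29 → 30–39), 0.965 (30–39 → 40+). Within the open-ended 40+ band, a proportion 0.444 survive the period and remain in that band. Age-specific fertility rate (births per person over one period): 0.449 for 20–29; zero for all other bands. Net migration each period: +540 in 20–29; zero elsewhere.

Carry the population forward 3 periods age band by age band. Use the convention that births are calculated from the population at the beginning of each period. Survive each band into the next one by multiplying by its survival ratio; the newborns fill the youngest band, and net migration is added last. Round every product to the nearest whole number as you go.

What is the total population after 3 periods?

129404

Let group 1 be 0–9 through group 5 = 40+.
After projecting period 1:
Births: 39000 * 0.449 = 17511
Group 2: 24000 * 0.962 = 23088
Group 3: 44000 * 0.95 = 41800
Group 4: 39000 * 0.951 = 37089
Group 5: 26000 * 0.965 + 39000 * 0.444 = 25090 + 17316 = 42406
Net migration: Group 3 + 540 → 42340
Giving 17511 / 23088 / 42340 / 37089 / 42406.
After projecting period 2:
Births: 42340 * 0.449 = 19011
Group 2: 17511 * 0.962 = 16846
Group 3: 23088 * 0.95 = 21934
Group 4: 42340 * 0.951 = 40265
Group 5: 37089 * 0.965 + 42406 * 0.444 = 35791 + 18828 = 54619
Net migration: Group 3 + 540 → 22474
Giving 19011 / 16846 / 22474 / 40265 / 54619.
After projecting period 3:
Births: 22474 * 0.449 = 10091
Group 2: 19011 * 0.962 = 18289
Group 3: 16846 * 0.95 = 16004
Group 4: 22474 * 0.951 = 21373
Group 5: 40265 * 0.965 + 54619 * 0.444 = 38856 + 24251 = 63107
Net migration: Group 3 + 540 → 16544
Giving 10091 / 18289 / 16544 / 21373 / 63107.
Total after period 3: 10091 + 18289 + 16544 + 21373 + 63107 = 129404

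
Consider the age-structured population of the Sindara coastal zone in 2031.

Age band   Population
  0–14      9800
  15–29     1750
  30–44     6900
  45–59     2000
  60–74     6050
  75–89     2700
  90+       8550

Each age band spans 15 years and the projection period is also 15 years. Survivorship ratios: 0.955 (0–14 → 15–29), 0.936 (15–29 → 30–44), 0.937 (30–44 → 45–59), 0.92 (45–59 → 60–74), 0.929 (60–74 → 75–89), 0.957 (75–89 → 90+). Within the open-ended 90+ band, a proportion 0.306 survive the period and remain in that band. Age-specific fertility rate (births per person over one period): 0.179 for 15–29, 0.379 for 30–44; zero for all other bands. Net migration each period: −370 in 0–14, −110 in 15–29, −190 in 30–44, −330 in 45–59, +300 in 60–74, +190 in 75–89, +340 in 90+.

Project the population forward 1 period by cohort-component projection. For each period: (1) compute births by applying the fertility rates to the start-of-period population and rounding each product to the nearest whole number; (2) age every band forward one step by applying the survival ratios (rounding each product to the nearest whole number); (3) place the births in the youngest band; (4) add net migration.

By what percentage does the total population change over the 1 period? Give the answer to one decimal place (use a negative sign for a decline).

[period 1]
Births: 1750 * 0.179 = 313, 6900 * 0.379 = 2615 → total 2928
15–29: 9800 * 0.955 = 9359
30–44: 1750 * 0.936 = 1638
45–59: 6900 * 0.937 = 6465
60–74: 2000 * 0.92 = 1840
75–89: 6050 * 0.929 = 5620
90+: 2700 * 0.957 + 8550 * 0.306 = 2584 + 2616 = 5200
Net migration: 0–14 − 370 → 2558; 15–29 − 110 → 9249; 30–44 − 190 → 1448; 45–59 − 330 → 6135; 60–74 + 300 → 2140; 75–89 + 190 → 5810; 90+ + 340 → 5540
End of period: [2558, 9249, 1448, 6135, 2140, 5810, 5540]
Total: 37750 → 32880; change = -4870; percentage change = -12.9%

-12.9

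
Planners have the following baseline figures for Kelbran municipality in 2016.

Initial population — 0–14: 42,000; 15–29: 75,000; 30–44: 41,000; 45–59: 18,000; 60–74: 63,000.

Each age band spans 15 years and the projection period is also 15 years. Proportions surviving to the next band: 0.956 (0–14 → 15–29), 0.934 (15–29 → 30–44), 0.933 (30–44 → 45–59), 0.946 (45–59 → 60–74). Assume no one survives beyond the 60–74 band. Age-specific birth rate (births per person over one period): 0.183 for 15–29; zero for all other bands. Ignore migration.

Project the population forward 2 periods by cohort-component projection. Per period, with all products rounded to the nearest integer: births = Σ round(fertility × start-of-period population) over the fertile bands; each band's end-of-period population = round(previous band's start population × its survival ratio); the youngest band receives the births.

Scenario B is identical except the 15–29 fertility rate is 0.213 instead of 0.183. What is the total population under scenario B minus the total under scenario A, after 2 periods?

— Period 1 —
Births: 75000 × 0.183 = 13725
15–29: 42000 × 0.956 = 40152
30–44: 75000 × 0.934 = 70050
45–59: 41000 × 0.933 = 38253
60–74: 18000 × 0.946 = 17028
Population now: 0–14=13725, 15–29=40152, 30–44=70050, 45–59=38253, 60–74=17028
— Period 2 —
Births: 40152 × 0.183 = 7348
15–29: 13725 × 0.956 = 13121
30–44: 40152 × 0.934 = 37502
45–59: 70050 × 0.933 = 65357
60–74: 38253 × 0.946 = 36187
Population now: 0–14=7348, 15–29=13121, 30–44=37502, 45–59=65357, 60–74=36187
Scenario A total after 2 periods: 159515
Scenario B projection —
— Period 1 —
Births: 75000 × 0.213 = 15975
15–29: 42000 × 0.956 = 40152
30–44: 75000 × 0.934 = 70050
45–59: 41000 × 0.933 = 38253
60–74: 18000 × 0.946 = 17028
Population now: 0–14=15975, 15–29=40152, 30–44=70050, 45–59=38253, 60–74=17028
— Period 2 —
Births: 40152 × 0.213 = 8552
15–29: 15975 × 0.956 = 15272
30–44: 40152 × 0.934 = 37502
45–59: 70050 × 0.933 = 65357
60–74: 38253 × 0.946 = 36187
Population now: 0–14=8552, 15–29=15272, 30–44=37502, 45–59=65357, 60–74=36187
Scenario B total after 2 periods: 162870
Difference B − A = 162870 − 159515 = 3355

3355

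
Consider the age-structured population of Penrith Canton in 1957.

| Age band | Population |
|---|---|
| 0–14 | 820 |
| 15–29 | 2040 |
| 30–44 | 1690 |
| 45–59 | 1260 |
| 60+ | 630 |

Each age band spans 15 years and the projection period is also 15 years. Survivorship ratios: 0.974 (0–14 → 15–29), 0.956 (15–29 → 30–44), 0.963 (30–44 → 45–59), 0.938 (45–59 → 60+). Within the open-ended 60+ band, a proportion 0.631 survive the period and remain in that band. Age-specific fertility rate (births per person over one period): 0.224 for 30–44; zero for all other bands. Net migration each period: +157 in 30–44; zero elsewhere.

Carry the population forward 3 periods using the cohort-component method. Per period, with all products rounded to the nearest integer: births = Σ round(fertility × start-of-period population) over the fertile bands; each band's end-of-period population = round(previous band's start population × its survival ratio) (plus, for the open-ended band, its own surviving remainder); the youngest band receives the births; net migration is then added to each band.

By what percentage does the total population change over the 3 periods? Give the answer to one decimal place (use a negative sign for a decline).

Call the groups 1 to 5, youngest first.
Period 1.
Births: 1690 × 0.224 = 379
Group 2: 820 × 0.974 = 799
Group 3: 2040 × 0.956 = 1950
Group 4: 1690 × 0.963 = 1627
Group 5: 1260 × 0.938 + 630 × 0.631 = 1182 + 398 = 1580
Net migration: Group 3 + 157 → 2107
Population now: 0–14=379, 15–29=799, 30–44=2107, 45–59=1627, 60+=1580
Period 2.
Births: 2107 × 0.224 = 472
Group 2: 379 × 0.974 = 369
Group 3: 799 × 0.956 = 764
Group 4: 2107 × 0.963 = 2029
Group 5: 1627 × 0.938 + 1580 × 0.631 = 1526 + 997 = 2523
Net migration: Group 3 + 157 → 921
Population now: 0–14=472, 15–29=369, 30–44=921, 45–59=2029, 60+=2523
Period 3.
Births: 921 × 0.224 = 206
Group 2: 472 × 0.974 = 460
Group 3: 369 × 0.956 = 353
Group 4: 921 × 0.963 = 887
Group 5: 2029 × 0.938 + 2523 × 0.631 = 1903 + 1592 = 3495
Net migration: Group 3 + 157 → 510
Population now: 0–14=206, 15–29=460, 30–44=510, 45–59=887, 60+=3495
Total: 6440 → 5558; change = -882; percentage change = -13.7%

-13.7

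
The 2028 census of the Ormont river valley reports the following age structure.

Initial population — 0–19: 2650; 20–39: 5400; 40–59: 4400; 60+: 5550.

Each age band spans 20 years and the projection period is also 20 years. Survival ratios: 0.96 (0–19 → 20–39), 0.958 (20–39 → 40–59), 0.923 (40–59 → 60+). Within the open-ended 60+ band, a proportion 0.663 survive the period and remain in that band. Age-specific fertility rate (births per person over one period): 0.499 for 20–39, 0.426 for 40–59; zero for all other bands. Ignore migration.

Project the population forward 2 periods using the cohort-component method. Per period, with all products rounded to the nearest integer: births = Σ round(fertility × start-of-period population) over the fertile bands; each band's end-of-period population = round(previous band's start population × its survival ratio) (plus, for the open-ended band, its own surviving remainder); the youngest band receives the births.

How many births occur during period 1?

After projecting period 1:
Births: 5400 * 0.499 = 2695  |  4400 * 0.426 = 1874 → total 4569
20–39: 2650 * 0.96 = 2544
40–59: 5400 * 0.958 = 5173
60+: 4400 * 0.923 + 5550 * 0.663 = 4061 + 3680 = 7741
Giving 4569 / 2544 / 5173 / 7741.

4569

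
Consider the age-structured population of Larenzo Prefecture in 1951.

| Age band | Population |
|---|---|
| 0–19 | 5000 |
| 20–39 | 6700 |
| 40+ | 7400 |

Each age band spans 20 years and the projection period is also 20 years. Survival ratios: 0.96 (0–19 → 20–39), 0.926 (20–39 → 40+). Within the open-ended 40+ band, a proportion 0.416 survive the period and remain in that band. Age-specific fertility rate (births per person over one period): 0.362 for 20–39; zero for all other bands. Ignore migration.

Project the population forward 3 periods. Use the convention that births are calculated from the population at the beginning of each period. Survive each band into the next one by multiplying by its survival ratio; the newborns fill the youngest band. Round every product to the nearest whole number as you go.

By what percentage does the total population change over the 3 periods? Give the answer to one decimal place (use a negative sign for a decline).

[period 1]
Births: 6700 × 0.362 = 2425
20–39: 5000 × 0.96 = 4800
40+: 6700 × 0.926 + 7400 × 0.416 = 6204 + 3078 = 9282
Giving 2425 / 4800 / 9282.
[period 2]
Births: 4800 × 0.362 = 1738
20–39: 2425 × 0.96 = 2328
40+: 4800 × 0.926 + 9282 × 0.416 = 4445 + 3861 = 8306
Giving 1738 / 2328 / 8306.
[period 3]
Births: 2328 × 0.362 = 843
20–39: 1738 × 0.96 = 1668
40+: 2328 × 0.926 + 8306 × 0.416 = 2156 + 3455 = 5611
Giving 843 / 1668 / 5611.
Total: 19100 → 8122; change = -10978; percentage change = -57.5%

-57.5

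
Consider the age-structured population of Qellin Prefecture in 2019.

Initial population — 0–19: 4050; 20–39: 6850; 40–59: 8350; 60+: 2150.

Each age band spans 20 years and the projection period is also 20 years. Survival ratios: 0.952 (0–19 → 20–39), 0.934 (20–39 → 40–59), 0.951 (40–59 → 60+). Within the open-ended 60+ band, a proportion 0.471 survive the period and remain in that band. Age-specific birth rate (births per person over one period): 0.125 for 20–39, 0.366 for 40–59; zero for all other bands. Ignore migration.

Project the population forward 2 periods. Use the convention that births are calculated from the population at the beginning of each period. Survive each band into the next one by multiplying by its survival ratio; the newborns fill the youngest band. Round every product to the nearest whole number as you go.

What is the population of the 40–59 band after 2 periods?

3602

Period 1:
Births: 6850 × 0.125 = 856, 8350 × 0.366 = 3056 → total 3912
20–39: 4050 × 0.952 = 3856
40–59: 6850 × 0.934 = 6398
60+: 8350 × 0.951 + 2150 × 0.471 = 7941 + 1013 = 8954
Population now: 0–19=3912, 20–39=3856, 40–59=6398, 60+=8954
Period 2:
Births: 3856 × 0.125 = 482, 6398 × 0.366 = 2342 → total 2824
20–39: 3912 × 0.952 = 3724
40–59: 3856 × 0.934 = 3602
60+: 6398 × 0.951 + 8954 × 0.471 = 6084 + 4217 = 10301
Population now: 0–19=2824, 20–39=3724, 40–59=3602, 60+=10301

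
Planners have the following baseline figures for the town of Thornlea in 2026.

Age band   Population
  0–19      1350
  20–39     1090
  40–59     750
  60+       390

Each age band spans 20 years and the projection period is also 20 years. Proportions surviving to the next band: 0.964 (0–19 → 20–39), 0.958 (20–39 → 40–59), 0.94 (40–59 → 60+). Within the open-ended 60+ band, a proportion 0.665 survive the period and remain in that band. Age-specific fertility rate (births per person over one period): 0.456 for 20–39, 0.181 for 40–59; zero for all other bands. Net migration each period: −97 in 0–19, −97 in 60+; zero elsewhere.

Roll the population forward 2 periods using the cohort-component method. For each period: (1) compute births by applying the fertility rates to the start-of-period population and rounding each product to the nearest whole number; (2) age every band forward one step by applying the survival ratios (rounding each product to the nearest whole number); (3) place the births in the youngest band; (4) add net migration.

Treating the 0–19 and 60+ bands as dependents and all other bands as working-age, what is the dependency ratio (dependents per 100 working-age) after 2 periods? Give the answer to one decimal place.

121.7

After projecting period 1:
Births: 1090 * 0.456 = 497 ; 750 * 0.181 = 136 — total 633
20–39: 1350 * 0.964 = 1301
40–59: 1090 * 0.958 = 1044
60+: 750 * 0.94 + 390 * 0.665 = 705 + 259 = 964
Net migration: 0–19 − 97 → 536; 60+ − 97 → 867
Population now: 0–19=536, 20–39=1301, 40–59=1044, 60+=867
After projecting period 2:
Births: 1301 * 0.456 = 593 ; 1044 * 0.181 = 189 — total 782
20–39: 536 * 0.964 = 517
40–59: 1301 * 0.958 = 1246
60+: 1044 * 0.94 + 867 * 0.665 = 981 + 577 = 1558
Net migration: 0–19 − 97 → 685; 60+ − 97 → 1461
Population now: 0–19=685, 20–39=517, 40–59=1246, 60+=1461
Dependents (band 0–19 + band 60+) = 685 + 1461 = 2146; working-age = 1763; ratio = 2146/1763 × 100 = 121.7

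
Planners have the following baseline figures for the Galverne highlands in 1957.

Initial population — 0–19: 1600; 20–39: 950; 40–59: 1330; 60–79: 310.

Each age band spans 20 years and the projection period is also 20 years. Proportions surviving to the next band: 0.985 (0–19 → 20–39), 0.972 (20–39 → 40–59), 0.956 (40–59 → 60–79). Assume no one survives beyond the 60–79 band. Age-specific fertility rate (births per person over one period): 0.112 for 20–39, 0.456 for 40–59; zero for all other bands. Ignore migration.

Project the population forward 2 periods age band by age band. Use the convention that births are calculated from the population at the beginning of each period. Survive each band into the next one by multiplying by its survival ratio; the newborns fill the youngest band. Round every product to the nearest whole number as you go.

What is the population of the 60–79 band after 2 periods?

882

Call the bands 1 to 4, youngest first.
After projecting period 1:
Births: 950 × 0.112 = 106  |  1330 × 0.456 = 606 → total 712
Band 2: 1600 × 0.985 = 1576
Band 3: 950 × 0.972 = 923
Band 4: 1330 × 0.956 = 1271
End of period: [712, 1576, 923, 1271]
After projecting period 2:
Births: 1576 × 0.112 = 177  |  923 × 0.456 = 421 → total 598
Band 2: 712 × 0.985 = 701
Band 3: 1576 × 0.972 = 1532
Band 4: 923 × 0.956 = 882
End of period: [598, 701, 1532, 882]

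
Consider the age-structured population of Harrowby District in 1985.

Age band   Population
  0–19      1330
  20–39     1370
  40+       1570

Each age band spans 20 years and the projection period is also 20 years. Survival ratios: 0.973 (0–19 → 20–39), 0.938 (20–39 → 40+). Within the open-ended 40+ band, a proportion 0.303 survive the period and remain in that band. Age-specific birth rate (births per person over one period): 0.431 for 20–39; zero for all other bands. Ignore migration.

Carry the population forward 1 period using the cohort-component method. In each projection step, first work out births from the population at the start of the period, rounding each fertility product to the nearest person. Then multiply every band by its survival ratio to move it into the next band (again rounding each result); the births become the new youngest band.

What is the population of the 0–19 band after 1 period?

590

— Period 1 —
Births: 1370 * 0.431 = 590
20–39: 1330 * 0.973 = 1294
40+: 1370 * 0.938 + 1570 * 0.303 = 1285 + 476 = 1761
End of period: [590, 1294, 1761]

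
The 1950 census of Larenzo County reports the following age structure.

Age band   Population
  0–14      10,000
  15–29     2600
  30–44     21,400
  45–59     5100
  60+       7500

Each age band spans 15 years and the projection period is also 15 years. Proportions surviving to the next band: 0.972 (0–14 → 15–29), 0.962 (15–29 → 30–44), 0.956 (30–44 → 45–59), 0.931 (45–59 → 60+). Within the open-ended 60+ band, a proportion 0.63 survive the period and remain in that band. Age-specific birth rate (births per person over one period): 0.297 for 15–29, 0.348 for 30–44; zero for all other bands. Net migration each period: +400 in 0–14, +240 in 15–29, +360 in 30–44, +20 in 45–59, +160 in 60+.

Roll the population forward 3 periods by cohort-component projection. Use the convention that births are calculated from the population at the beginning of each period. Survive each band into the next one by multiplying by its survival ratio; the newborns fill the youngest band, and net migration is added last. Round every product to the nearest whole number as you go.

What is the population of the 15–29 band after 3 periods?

4472

Call the bands 1 to 5, youngest first.
— Period 1 —
Births: 2600 × 0.297 = 772, 21400 × 0.348 = 7447 ⇒ total 8219
Band 2: 10000 × 0.972 = 9720
Band 3: 2600 × 0.962 = 2501
Band 4: 21400 × 0.956 = 20458
Band 5: 5100 × 0.931 + 7500 × 0.63 = 4748 + 4725 = 9473
Net migration: Band 1 + 400 → 8619; Band 2 + 240 → 9960; Band 3 + 360 → 2861; Band 4 + 20 → 20478; Band 5 + 160 → 9633
→ [8619, 9960, 2861, 20478, 9633]
— Period 2 —
Births: 9960 × 0.297 = 2958, 2861 × 0.348 = 996 ⇒ total 3954
Band 2: 8619 × 0.972 = 8378
Band 3: 9960 × 0.962 = 9582
Band 4: 2861 × 0.956 = 2735
Band 5: 20478 × 0.931 + 9633 × 0.63 = 19065 + 6069 = 25134
Net migration: Band 1 + 400 → 4354; Band 2 + 240 → 8618; Band 3 + 360 → 9942; Band 4 + 20 → 2755; Band 5 + 160 → 25294
→ [4354, 8618, 9942, 2755, 25294]
— Period 3 —
Births: 8618 × 0.297 = 2560, 9942 × 0.348 = 3460 ⇒ total 6020
Band 2: 4354 × 0.972 = 4232
Band 3: 8618 × 0.962 = 8291
Band 4: 9942 × 0.956 = 9505
Band 5: 2755 × 0.931 + 25294 × 0.63 = 2565 + 15935 = 18500
Net migration: Band 1 + 400 → 6420; Band 2 + 240 → 4472; Band 3 + 360 → 8651; Band 4 + 20 → 9525; Band 5 + 160 → 18660
→ [6420, 4472, 8651, 9525, 18660]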